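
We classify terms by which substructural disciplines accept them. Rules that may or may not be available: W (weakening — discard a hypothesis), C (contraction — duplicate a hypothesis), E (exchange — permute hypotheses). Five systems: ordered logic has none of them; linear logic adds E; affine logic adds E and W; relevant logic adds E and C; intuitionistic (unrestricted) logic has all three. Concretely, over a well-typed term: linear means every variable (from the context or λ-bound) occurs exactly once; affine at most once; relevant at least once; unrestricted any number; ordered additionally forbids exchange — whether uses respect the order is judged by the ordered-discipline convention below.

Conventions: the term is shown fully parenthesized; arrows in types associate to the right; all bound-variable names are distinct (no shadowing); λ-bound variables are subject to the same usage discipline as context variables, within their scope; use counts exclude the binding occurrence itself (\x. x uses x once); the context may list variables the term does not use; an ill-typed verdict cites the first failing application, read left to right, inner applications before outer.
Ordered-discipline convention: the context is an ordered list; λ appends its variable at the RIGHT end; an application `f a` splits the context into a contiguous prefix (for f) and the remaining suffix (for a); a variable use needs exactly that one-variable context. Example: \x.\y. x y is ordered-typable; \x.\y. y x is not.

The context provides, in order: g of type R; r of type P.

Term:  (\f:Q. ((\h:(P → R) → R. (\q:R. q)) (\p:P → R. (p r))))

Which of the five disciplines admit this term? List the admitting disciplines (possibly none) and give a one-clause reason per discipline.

accepted by: affine, unrestricted
counts: g: 0×, r: 1×, f (λ-bound): 0×, h (λ-bound): 0×, q (λ-bound): 1×, p (λ-bound): 1×
order of uses: q, p, r
typing: the term checks, with type Q → R → R
ordered ✗ (needs weakening: g, f, h unused)
linear ✗ (needs weakening: g, f, h unused)
affine ✓ (none of g, r, f, h, q, p used more than once)
relevant ✗ (needs weakening: g, f, h unused)
unrestricted ✓ (typability at Q → R → R is all that's needed)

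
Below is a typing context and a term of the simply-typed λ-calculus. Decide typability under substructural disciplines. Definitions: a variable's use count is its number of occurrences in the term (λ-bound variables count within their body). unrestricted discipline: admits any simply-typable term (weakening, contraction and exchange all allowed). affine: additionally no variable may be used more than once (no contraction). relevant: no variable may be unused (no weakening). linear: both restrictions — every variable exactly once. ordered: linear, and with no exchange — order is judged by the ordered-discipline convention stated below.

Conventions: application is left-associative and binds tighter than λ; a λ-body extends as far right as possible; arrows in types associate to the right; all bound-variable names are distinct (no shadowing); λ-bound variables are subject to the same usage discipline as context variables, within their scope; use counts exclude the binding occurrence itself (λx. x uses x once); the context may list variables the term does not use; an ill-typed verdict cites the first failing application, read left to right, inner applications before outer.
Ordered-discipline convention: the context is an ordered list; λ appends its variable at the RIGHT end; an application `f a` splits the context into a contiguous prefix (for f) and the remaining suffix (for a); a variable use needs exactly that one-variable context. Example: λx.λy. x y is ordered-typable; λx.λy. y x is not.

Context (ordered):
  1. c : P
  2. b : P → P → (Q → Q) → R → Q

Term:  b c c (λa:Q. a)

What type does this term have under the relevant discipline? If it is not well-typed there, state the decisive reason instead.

term : R → Q
counts: c: 2×; b: 1×; a (λ-bound): 1×
left-to-right use order: b, c, c, a
typing: well-typed at R → Q
all disciplines: ordered ✗ · linear ✗ · affine ✗ · relevant ✓ · unrestricted ✓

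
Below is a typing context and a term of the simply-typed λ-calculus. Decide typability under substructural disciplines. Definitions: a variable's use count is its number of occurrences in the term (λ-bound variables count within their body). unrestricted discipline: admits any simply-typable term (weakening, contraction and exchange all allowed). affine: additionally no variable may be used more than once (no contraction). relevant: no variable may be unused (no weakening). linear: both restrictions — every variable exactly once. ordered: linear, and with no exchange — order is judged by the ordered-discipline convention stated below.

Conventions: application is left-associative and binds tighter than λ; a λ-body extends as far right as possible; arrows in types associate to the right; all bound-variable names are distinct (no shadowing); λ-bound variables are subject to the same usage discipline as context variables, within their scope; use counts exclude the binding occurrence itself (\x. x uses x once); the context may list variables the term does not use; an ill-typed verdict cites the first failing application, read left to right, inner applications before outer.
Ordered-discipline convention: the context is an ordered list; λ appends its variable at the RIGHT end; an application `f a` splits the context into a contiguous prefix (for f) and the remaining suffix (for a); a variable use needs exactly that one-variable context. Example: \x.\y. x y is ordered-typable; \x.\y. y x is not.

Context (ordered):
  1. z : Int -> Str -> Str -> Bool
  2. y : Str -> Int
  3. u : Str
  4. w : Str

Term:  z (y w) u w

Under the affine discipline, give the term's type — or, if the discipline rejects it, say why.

not well-typed under affine — repeated use of w ×2
use counts: z ×1; y ×1; u ×1; w ×2
uses in reading order: z, y, w, u, w
typing: ✓ — Bool
across the five disciplines: ordered ✗ · linear ✗ · affine ✗ · relevant ✓ · unrestricted ✓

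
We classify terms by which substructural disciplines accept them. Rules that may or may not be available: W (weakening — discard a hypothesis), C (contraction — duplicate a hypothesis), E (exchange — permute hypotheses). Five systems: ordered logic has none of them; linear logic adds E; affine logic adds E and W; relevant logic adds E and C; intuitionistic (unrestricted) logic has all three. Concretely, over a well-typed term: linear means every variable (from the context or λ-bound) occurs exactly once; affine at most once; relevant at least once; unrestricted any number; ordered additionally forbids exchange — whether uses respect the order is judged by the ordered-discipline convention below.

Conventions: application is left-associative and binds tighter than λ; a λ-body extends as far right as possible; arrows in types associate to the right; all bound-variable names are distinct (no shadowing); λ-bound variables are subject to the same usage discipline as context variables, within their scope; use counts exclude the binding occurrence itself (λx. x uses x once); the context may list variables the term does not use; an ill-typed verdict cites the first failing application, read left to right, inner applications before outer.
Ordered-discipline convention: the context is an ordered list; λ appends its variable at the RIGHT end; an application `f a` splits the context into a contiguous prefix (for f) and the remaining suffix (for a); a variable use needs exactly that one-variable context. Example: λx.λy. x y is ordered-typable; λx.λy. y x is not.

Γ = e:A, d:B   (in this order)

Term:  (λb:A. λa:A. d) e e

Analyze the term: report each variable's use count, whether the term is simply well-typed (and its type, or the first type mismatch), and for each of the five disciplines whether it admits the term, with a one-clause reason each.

usage: e=2, d=1, b [bound]=0, a [bound]=0
uses in reading order: d, e, e
typing: the term checks, with type B
ordered ✗ (repeated use of e ×2; needs weakening: b, a unused)
linear ✗ (repeated use of e ×2; needs weakening: b, a unused)
affine ✗ (repeated use of e ×2)
relevant ✗ (needs weakening: b, a unused)
unrestricted ✓ (type-checks (B) and nothing is barred)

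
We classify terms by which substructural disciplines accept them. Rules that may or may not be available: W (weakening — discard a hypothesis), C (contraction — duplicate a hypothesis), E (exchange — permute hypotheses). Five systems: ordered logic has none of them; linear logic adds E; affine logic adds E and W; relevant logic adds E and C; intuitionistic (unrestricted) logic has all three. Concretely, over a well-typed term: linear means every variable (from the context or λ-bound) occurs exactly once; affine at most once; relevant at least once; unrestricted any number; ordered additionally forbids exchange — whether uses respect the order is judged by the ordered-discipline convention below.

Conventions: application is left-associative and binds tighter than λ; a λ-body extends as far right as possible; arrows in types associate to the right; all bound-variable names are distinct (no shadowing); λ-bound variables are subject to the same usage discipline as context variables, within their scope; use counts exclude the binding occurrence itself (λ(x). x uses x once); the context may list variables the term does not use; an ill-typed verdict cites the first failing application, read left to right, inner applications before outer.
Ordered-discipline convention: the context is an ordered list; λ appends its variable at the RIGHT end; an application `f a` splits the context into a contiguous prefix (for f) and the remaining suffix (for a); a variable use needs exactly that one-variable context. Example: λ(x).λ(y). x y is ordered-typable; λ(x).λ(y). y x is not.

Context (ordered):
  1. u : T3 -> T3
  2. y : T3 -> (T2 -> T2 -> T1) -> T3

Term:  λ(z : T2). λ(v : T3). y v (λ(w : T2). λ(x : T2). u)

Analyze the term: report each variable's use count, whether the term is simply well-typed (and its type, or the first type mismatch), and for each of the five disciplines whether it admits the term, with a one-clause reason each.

usage: u: 1×, y: 1×, z (bound): 0×, v (bound): 1×, w (bound): 0×, x (bound): 0×
uses in reading order: y, v, u
typing: ill-typed: a function awaiting T2 -> T2 -> T1 gets T2 -> T2 -> T3 -> T3
ordered: ✗ — not simply typable
linear: ✗ — fails simple typing
affine: ✗ — a type mismatch blocks all five
relevant: ✗ — the type mismatch rejects it
unrestricted: ✗ — not simply typable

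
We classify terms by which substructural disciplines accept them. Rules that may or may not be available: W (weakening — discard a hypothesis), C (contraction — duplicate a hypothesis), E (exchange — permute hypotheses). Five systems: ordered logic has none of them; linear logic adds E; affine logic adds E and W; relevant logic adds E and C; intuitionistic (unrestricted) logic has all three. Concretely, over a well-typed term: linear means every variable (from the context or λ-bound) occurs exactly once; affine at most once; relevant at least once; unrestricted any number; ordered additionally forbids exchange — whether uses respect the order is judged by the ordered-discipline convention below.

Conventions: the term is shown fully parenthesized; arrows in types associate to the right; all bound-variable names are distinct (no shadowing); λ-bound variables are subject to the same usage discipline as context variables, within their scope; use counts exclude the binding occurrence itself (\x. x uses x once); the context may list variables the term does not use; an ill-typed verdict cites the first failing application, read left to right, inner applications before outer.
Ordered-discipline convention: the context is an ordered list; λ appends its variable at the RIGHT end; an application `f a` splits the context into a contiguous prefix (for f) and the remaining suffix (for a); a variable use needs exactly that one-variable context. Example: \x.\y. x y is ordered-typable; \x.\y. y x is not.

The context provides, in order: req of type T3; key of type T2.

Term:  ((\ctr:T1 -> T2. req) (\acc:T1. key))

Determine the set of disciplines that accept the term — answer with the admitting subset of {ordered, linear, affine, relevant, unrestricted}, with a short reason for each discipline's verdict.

accepted by: affine, unrestricted
use counts: req: 1, key: 1, ctr (bound): 0, acc (bound): 0
use order (left to right): req, key
typing: well-typed — term : T3
ordered: ✗, unused: ctr, acc — weakening required
linear: ✗, unused: ctr, acc — weakening required
affine: ✓, req, key, ctr, acc: no repeats, contraction unneeded
relevant: ✗, unused: ctr, acc — weakening required
unrestricted: ✓, type-checks (T3) and nothing is barred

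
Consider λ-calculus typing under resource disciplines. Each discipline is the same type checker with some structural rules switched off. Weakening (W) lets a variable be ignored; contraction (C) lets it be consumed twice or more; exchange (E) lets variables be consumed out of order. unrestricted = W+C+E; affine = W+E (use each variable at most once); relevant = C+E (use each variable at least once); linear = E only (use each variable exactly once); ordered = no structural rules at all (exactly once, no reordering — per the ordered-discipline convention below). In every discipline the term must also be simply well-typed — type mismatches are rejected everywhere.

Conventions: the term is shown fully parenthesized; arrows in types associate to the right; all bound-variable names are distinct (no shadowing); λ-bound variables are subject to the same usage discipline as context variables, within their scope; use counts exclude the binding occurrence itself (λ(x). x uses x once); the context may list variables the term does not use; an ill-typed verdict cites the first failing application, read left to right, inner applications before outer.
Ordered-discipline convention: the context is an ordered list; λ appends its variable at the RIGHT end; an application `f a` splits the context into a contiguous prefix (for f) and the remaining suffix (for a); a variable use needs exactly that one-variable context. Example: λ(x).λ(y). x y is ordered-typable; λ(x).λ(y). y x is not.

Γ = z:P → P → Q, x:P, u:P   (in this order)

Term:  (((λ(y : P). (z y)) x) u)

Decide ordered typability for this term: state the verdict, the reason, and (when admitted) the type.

yes — z, x, u, y once each; derivable with no W/C/E; term : Q
variable uses: z: 1×, x: 1×, u: 1×, y (bound): 1×
use order (left to right): z, y, x, u
typing: well-typed — term : Q
across the five disciplines: ordered ✓, linear ✓, affine ✓, relevant ✓, unrestricted ✓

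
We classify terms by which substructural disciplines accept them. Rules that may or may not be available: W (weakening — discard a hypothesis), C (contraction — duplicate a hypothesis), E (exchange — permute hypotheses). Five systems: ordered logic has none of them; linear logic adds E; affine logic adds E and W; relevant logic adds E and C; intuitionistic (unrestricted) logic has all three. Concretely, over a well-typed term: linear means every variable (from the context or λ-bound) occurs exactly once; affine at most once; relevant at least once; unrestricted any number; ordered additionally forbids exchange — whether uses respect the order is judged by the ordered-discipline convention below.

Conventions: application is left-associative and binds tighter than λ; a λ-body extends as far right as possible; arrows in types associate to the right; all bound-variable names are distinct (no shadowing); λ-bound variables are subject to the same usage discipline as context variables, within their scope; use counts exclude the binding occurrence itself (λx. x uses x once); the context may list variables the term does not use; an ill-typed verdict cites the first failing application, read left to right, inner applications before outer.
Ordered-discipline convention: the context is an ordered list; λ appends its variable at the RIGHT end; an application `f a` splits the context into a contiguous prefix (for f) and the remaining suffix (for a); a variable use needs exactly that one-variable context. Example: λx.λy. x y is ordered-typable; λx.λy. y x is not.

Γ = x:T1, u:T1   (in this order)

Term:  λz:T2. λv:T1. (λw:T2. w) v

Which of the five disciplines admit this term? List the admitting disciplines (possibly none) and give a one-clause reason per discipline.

admitted by: none
usage: x ×0, u ×0, z [bound] ×0, v [bound] ×1, w [bound] ×1
order of uses: w, v
typing: ill-typed: an application expects T2 but receives T1
ordered: ✗ — a type mismatch blocks all five
linear: ✗ — the type mismatch rejects it
affine: ✗ — not simply typable
relevant: ✗ — fails simple typing
unrestricted: ✗ — a type mismatch blocks all five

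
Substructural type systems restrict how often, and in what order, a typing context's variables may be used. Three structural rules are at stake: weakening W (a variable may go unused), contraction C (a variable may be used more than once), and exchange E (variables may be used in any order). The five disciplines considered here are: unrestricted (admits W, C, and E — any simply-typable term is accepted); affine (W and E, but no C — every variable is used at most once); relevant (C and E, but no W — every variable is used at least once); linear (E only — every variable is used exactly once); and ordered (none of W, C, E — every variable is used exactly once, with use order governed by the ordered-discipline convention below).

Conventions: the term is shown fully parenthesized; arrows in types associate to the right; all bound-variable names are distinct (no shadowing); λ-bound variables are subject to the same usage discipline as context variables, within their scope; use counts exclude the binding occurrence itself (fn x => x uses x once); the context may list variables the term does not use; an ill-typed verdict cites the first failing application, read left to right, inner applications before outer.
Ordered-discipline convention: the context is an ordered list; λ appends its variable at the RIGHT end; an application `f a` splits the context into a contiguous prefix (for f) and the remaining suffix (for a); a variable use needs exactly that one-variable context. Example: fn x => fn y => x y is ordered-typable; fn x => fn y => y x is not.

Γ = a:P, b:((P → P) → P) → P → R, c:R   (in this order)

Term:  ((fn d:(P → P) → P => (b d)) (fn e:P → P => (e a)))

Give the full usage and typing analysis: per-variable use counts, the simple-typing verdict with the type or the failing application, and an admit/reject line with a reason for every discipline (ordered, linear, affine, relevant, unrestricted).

use counts: a: 1×; b: 1×; c: 0×; d (λ-bound): 1×; e (λ-bound): 1×
left-to-right use order: b, d, e, a
typing: well-typed — term : P → R
ordered ✗ (unused: c — weakening required)
linear ✗ (unused: c — weakening required)
affine ✓ (a, b, c, d, e: no repeats, contraction unneeded)
relevant ✗ (unused: c — weakening required)
unrestricted ✓ (type-checks (P → R) and nothing is barred)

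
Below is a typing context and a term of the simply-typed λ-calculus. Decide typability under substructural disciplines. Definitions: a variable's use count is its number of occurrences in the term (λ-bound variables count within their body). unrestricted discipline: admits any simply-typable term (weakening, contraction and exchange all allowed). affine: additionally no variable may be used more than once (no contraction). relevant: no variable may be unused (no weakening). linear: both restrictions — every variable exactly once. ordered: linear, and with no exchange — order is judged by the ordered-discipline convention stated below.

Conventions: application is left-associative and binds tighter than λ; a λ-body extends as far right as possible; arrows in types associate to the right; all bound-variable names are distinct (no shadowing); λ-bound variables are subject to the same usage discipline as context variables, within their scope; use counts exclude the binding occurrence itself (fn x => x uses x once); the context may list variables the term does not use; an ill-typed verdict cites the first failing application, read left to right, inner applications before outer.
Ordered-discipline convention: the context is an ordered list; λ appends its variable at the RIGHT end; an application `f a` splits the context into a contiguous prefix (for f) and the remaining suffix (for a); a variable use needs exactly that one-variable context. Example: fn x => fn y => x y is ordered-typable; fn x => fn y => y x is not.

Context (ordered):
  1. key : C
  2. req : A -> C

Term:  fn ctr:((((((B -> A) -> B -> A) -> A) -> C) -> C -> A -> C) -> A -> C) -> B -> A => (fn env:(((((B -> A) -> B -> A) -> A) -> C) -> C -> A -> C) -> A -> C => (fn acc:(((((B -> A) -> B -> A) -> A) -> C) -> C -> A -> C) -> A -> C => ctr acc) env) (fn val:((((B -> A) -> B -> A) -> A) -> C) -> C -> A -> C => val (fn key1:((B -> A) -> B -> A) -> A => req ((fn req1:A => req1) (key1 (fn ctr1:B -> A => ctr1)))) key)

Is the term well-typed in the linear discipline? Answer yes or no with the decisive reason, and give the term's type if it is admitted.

yes — key, req, ctr, env, acc, val, key1, req1, ctr1: one use apiece; term : (((((((B -> A) -> B -> A) -> A) -> C) -> C -> A -> C) -> A -> C) -> B -> A) -> B -> A
variable uses: key: 1, req: 1, ctr (λ-bound): 1, env (λ-bound): 1, acc (λ-bound): 1, val (λ-bound): 1, key1 (λ-bound): 1, req1 (λ-bound): 1, ctr1 (λ-bound): 1
order of uses: ctr, acc, env, val, req, req1, key1, ctr1, key
typing: ✓ — (((((((B -> A) -> B -> A) -> A) -> C) -> C -> A -> C) -> A -> C) -> B -> A) -> B -> A
per-discipline verdicts: ordered ✗ | linear ✓ | affine ✓ | relevant ✓ | unrestricted ✓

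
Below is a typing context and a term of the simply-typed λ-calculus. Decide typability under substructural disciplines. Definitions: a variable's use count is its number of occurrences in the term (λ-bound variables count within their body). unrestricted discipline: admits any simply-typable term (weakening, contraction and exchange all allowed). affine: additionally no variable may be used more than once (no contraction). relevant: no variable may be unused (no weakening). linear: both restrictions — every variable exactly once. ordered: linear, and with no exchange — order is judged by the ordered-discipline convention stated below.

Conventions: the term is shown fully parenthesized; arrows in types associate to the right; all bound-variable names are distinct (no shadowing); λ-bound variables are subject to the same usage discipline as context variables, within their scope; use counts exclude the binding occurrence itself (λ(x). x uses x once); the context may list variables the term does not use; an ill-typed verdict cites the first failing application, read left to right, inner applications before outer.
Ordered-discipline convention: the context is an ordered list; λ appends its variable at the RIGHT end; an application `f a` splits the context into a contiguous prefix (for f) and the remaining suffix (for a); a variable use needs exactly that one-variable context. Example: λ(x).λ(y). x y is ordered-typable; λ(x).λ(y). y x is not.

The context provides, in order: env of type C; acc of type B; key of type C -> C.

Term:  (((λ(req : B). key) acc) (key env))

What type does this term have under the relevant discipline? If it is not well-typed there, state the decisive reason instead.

not well-typed under relevant — unused: req — weakening required
counts: env ×1, acc ×1, key ×2, req [bound] ×0
order of uses: key, acc, key, env
typing: well-typed at C
all disciplines: ordered ✗, linear ✗, affine ✗, relevant ✗, unrestricted ✓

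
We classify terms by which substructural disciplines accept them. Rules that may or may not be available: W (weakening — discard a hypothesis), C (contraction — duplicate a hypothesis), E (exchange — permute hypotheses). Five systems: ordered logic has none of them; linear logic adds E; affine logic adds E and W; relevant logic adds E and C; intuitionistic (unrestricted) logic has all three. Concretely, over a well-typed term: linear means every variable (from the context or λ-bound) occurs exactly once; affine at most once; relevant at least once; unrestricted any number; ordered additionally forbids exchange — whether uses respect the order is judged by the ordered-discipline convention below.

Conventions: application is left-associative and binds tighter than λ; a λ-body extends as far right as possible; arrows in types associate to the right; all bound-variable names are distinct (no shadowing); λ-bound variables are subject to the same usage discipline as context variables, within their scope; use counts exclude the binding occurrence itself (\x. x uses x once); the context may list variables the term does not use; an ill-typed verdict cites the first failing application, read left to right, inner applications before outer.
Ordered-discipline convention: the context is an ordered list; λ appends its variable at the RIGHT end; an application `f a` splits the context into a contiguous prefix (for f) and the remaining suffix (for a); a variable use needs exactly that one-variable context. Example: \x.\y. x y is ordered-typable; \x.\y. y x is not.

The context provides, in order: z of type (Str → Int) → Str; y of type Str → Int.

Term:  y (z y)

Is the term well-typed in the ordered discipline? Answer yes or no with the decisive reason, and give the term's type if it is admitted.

no — repeated use of y ×2
use counts: z: 1; y: 2
order of uses: y, z, y
typing: ✓ — Int
summary: ordered ✗ | linear ✗ | affine ✗ | relevant ✓ | unrestricted ✓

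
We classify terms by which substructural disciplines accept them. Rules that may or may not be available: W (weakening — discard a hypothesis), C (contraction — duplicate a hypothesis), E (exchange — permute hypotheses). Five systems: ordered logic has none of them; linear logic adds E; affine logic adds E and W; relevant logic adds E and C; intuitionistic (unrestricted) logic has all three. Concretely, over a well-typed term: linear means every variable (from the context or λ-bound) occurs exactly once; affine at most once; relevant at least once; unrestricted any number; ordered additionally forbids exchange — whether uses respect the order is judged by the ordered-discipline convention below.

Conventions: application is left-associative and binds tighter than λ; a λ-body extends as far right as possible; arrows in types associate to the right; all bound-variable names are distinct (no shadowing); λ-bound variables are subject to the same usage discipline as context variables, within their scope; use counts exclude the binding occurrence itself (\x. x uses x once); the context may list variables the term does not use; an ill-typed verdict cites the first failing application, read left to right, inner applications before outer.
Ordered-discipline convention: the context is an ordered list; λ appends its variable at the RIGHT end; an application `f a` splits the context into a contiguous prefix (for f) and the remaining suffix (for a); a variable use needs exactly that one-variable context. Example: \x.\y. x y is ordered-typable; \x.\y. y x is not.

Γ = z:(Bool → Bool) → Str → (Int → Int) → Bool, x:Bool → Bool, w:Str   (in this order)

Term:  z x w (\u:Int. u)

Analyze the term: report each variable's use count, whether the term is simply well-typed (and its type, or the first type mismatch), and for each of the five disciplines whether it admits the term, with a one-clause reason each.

use counts: z ×1; x ×1; w ×1; u [bound] ×1
order of uses: z, x, w, u
typing: the term checks, with type Bool
ordered ✓ (single-use (z, x, w, u), ordered derivation ok)
linear ✓ (single use per variable (z, x, w, u))
affine ✓ (none of z, x, w, u used more than once)
relevant ✓ (z, x, w, u: all used, weakening unneeded)
unrestricted ✓ (typability at Bool is all that's needed)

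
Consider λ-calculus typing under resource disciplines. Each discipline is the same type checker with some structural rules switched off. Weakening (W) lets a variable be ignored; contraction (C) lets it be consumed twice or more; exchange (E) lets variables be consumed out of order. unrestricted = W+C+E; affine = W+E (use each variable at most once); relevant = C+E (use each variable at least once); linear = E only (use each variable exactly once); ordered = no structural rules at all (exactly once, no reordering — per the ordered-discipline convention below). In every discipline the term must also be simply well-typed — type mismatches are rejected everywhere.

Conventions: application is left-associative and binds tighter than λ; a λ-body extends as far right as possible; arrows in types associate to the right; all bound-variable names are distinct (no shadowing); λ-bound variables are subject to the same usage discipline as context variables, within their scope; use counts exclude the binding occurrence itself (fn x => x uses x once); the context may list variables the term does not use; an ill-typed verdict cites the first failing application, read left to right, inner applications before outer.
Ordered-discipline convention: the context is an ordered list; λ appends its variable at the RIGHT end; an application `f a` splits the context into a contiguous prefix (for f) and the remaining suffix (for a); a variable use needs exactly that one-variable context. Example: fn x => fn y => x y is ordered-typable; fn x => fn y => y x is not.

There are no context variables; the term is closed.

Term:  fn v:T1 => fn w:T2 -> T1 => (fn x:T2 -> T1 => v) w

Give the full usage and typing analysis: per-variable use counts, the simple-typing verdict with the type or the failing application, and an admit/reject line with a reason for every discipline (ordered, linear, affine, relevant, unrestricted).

usage: v [bound]: 1; w [bound]: 1; x [bound]: 0
order of uses: v, w
typing: well-typed at T1 -> (T2 -> T1) -> T1
ordered: ✗, x never used (weakening)
linear: ✗, x never used (weakening)
affine: ✓, no duplicate uses among v, w, x
relevant: ✗, x never used (weakening)
unrestricted: ✓, typability at T1 -> (T2 -> T1) -> T1 is all that's needed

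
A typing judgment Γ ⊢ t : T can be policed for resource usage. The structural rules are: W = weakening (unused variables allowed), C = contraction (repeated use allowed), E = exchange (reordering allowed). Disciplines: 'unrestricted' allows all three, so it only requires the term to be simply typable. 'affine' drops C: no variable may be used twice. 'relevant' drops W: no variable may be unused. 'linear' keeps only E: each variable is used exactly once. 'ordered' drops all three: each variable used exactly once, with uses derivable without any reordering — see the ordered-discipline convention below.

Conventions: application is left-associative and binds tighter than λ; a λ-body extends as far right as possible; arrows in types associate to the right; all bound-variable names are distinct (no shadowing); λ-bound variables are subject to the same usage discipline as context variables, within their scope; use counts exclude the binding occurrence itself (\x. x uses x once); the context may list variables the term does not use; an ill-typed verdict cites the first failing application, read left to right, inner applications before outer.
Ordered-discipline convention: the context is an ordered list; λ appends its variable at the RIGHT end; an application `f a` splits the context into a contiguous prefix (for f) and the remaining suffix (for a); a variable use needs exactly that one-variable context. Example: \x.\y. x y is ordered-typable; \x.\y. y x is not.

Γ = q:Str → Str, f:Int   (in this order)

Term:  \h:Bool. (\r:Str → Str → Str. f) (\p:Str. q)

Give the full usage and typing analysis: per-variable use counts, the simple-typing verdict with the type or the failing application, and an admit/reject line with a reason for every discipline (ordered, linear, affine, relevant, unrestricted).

usage: q: 1, f: 1, h (bound): 0, r (bound): 0, p (bound): 0
order of uses: f, q
typing: ✓ — Bool → Int
ordered ✗ (unused: h, r, p — weakening required)
linear ✗ (unused: h, r, p — weakening required)
affine ✓ (q, f, h, r, p: no repeats, contraction unneeded)
relevant ✗ (unused: h, r, p — weakening required)
unrestricted ✓ (well-typed at Bool → Int; no restrictions here)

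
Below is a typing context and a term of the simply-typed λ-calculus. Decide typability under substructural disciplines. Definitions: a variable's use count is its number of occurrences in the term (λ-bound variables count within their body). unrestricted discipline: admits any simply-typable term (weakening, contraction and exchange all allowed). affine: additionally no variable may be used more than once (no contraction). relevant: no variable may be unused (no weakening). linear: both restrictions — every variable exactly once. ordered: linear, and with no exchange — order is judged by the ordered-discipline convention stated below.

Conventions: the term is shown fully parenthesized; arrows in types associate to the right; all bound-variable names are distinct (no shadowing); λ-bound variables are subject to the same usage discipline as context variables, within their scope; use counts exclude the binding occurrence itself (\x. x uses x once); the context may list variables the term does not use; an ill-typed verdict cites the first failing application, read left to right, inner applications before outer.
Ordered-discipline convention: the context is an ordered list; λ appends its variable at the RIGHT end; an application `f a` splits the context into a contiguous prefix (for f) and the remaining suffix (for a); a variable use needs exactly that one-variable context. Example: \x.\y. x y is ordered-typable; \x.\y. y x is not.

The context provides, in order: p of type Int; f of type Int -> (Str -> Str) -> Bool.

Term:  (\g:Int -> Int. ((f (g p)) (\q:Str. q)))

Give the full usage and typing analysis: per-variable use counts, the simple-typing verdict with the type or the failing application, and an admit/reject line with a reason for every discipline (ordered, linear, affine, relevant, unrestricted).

variable uses: p ×1, f ×1, g (λ-bound) ×1, q (λ-bound) ×1
use order (left to right): f, g, p, q
typing: well-typed at (Int -> Int) -> Bool
ordered: ✗, needs exchange: uses follow f, g, p, q
linear: ✓, exactly-once usage across p, f, g, q
affine: ✓, none of p, f, g, q used more than once
relevant: ✓, every one of p, f, g, q appears
unrestricted: ✓, type-checks ((Int -> Int) -> Bool) and nothing is barred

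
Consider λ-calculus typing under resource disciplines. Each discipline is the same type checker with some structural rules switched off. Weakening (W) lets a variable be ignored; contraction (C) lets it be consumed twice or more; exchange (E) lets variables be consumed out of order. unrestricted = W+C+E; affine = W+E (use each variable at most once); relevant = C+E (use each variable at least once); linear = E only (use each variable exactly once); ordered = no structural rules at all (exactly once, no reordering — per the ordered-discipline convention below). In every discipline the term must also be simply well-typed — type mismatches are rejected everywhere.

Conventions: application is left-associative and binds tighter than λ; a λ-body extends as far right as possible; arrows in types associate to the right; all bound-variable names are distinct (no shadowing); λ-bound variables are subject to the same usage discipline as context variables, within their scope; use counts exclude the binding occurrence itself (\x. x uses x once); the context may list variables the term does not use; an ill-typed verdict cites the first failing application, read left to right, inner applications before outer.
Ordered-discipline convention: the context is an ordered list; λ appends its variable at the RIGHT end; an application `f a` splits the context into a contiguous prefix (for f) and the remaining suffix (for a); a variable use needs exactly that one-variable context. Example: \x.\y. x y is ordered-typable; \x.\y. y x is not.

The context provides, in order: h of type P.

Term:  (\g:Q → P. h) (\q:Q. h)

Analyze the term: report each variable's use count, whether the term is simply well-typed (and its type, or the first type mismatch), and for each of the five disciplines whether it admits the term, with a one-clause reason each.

usage: h: 2×; g [bound]: 0×; q [bound]: 0×
use order (left to right): h, h
typing: well-typed at P
ordered: ✗ — needs contraction — h ×2; unused: g, q — weakening required
linear: ✗ — needs contraction — h ×2; unused: g, q — weakening required
affine: ✗ — needs contraction — h ×2
relevant: ✗ — unused: g, q — weakening required
unrestricted: ✓ — well-typed at P; no restrictions here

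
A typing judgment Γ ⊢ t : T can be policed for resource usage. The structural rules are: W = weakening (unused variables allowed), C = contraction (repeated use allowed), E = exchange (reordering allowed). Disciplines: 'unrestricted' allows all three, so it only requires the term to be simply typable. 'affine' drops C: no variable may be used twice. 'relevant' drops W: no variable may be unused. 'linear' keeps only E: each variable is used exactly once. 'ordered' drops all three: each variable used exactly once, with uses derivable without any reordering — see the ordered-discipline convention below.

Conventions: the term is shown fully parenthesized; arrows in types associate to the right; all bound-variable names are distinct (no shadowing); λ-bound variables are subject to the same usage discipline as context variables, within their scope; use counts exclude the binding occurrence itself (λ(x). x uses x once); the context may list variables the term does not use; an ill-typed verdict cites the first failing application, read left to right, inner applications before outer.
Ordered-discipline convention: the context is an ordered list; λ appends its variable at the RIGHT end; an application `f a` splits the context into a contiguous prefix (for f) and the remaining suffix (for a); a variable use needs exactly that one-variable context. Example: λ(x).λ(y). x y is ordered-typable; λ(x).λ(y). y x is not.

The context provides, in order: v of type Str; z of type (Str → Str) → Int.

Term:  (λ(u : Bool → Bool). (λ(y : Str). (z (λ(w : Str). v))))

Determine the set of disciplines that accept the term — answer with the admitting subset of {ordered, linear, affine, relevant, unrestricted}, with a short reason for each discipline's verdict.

accepted by: affine, unrestricted
counts: v: 1×, z: 1×, u (bound): 0×, y (bound): 0×, w (bound): 0×
left-to-right use order: z, v
typing: well-typed at (Bool → Bool) → Str → Int
ordered: ✗ — needs weakening: u, y, w unused
linear: ✗ — needs weakening: u, y, w unused
affine: ✓ — v, z, u, y, w: no repeats, contraction unneeded
relevant: ✗ — needs weakening: u, y, w unused
unrestricted: ✓ — typability at (Bool → Bool) → Str → Int is all that's needed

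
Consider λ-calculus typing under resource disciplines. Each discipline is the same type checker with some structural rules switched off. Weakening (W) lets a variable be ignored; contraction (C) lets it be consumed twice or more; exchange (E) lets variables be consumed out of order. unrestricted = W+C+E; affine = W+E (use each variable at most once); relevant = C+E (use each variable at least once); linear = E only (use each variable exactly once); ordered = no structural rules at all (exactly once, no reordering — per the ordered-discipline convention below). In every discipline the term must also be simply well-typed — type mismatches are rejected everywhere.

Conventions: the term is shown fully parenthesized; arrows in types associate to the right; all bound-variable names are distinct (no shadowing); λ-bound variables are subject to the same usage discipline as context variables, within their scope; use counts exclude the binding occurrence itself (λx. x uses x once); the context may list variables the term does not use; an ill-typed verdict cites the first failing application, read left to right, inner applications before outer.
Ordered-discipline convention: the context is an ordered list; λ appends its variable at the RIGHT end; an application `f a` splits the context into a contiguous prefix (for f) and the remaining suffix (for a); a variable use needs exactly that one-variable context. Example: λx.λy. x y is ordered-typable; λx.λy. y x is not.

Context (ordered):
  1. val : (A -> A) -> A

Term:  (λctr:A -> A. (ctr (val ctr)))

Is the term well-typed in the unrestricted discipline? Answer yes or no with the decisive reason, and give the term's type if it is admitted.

yes — type-checks ((A -> A) -> A) and nothing is barred; term : (A -> A) -> A
usage: val: 1×, ctr (bound): 2×
left-to-right use order: ctr, val, ctr
typing: well-typed at (A -> A) -> A
across the five disciplines: ordered ✗ | linear ✗ | affine ✗ | relevant ✓ | unrestricted ✓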